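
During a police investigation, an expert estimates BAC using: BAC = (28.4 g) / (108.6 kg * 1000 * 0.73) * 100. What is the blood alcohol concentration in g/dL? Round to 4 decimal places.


Applying the Widmark formula:
BAC = (dose_g / (body_wt * 1000 * r)) * 100
Denominator = 108.6 * 1000 * 0.73 = 79278
BAC = (28.4 / 79278) * 100
BAC = 0.0358 g/dL

0.0358


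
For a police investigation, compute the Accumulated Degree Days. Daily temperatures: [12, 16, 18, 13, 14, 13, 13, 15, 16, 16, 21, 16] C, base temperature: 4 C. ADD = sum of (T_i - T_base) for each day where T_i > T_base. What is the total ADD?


Computing ADD day by day:
Day 1: max(0, 12 - 4) = 8
Day 2: max(0, 16 - 4) = 12
Day 3: max(0, 18 - 4) = 14
Day 4: max(0, 13 - 4) = 9
Day 5: max(0, 14 - 4) = 10
Day 6: max(0, 13 - 4) = 9
Day 7: max(0, 13 - 4) = 9
Day 8: max(0, 15 - 4) = 11
Day 9: max(0, 16 - 4) = 12
Day 10: max(0, 16 - 4) = 12
Day 11: max(0, 21 - 4) = 17
Day 12: max(0, 16 - 4) = 12
Total ADD = 135

135


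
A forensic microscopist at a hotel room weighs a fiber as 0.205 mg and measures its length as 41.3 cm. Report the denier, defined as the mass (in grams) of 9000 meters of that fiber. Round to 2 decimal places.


Denier calculation:
Mass in grams = 0.205 mg / 1000 = 0.000205 g
Length in meters = 41.3 cm / 100 = 0.413 m
Linear density = mass / length = 0.000205 / 0.413 = 0.00049637 g/m
Denier = (g/m) * 9000 = 0.00049637 * 9000 = 4.47

4.47


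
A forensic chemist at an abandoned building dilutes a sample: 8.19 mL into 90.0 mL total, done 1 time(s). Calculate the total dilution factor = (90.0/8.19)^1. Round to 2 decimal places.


Dilution factor calculation:
Single dilution = V_total / V_sample = 90.0 / 8.19 ≈ 10.989011
Number of dilutions = 1
Total DF = (90.0 / 8.19)^1 (full precision, rounded at the end) = 10.99

10.99


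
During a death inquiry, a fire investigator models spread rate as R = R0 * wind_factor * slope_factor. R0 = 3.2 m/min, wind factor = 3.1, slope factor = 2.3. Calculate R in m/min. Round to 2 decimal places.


Fire spread rate calculation:
R = R0 * wind_factor * slope_factor
= 3.2 * 3.1 * 2.3
= 9.92 * 2.3
= 22.82 m/min

22.82


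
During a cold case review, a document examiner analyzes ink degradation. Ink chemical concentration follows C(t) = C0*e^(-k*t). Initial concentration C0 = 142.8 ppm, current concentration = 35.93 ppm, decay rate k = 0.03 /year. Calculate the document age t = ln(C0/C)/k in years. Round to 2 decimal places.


Document age estimation:
C0/C = 142.8 / 35.93 = 3.974395
ln(C0/C) = 1.379873
t = 1.379873 / 0.03 = 46.00 years

46.00


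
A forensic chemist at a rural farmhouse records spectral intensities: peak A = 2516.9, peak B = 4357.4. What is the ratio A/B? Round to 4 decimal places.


Spectral peak ratio:
Peak A = 2516.9 counts
Peak B = 4357.4 counts
Ratio = 2516.9 / 4357.4 = 0.5776

0.5776


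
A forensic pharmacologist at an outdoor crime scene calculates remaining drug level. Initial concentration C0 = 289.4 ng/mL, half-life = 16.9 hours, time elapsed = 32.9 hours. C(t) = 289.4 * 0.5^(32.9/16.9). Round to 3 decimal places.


Drug concentration decay:
Number of half-lives = t / t_half = 32.9 / 16.9 = 1.946746
Decay factor = 0.5^1.946746 = 0.25940065
C(t) = 289.4 * 0.25940065 = 75.071 ng/mL

75.071


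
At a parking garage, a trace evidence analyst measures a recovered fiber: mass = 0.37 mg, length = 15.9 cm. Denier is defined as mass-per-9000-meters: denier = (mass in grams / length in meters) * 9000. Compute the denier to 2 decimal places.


Denier calculation:
Mass in grams = 0.37 mg / 1000 = 0.00037 g
Length in meters = 15.9 cm / 100 = 0.159 m
Linear density = mass / length = 0.00037 / 0.159 = 0.00232704 g/m
Denier = (g/m) * 9000 = 0.00232704 * 9000 = 20.94

20.94


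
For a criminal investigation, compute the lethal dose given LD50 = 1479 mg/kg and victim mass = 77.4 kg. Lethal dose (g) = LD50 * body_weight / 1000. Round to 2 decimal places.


Lethal dose calculation:
Lethal dose = LD50 * body_weight / 1000
= 1479 * 77.4 / 1000
= 114474.6 / 1000
= 114.47 g

114.47


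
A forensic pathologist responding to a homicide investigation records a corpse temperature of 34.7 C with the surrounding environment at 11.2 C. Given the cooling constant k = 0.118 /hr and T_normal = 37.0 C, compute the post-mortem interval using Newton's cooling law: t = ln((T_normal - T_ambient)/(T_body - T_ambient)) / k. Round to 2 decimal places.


Using Newton's law of cooling:
t = ln((T_normal - T_ambient) / (T_body - T_ambient)) / k
T_normal - T_ambient = 25.8
T_body - T_ambient = 23.5
Ratio = 1.097872
ln(ratio) = 0.093374
t = 0.093374 / 0.118 = 0.79 hours

0.79


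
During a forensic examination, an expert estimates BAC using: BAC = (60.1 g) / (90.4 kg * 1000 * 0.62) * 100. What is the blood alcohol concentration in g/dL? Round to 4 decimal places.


Applying the Widmark formula:
BAC = (dose_g / (body_wt * 1000 * r)) * 100
Denominator = 90.4 * 1000 * 0.62 = 56048
BAC = (60.1 / 56048) * 100
BAC = 0.1072 g/dL

0.1072


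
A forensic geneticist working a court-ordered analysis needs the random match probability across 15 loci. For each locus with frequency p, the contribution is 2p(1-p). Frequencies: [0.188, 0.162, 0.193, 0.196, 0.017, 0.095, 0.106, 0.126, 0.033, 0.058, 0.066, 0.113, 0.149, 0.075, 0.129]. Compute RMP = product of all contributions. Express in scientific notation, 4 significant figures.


Computing RMP for 15 loci:
Locus 1: 2 * 0.188 * 0.812 = 0.305312
Locus 2: 2 * 0.162 * 0.838 = 0.271512
Locus 3: 2 * 0.193 * 0.807 = 0.311502
Locus 4: 2 * 0.196 * 0.804 = 0.315168
Locus 5: 2 * 0.017 * 0.983 = 0.033422
Locus 6: 2 * 0.095 * 0.905 = 0.17195
Locus 7: 2 * 0.106 * 0.894 = 0.189528
Locus 8: 2 * 0.126 * 0.874 = 0.220248
Locus 9: 2 * 0.033 * 0.967 = 0.063822
Locus 10: 2 * 0.058 * 0.942 = 0.109272
Locus 11: 2 * 0.066 * 0.934 = 0.123288
Locus 12: 2 * 0.113 * 0.887 = 0.200462
Locus 13: 2 * 0.149 * 0.851 = 0.253598
Locus 14: 2 * 0.075 * 0.925 = 0.13875
Locus 15: 2 * 0.129 * 0.871 = 0.224718
RMP = 2.661e-12

2.661e-12


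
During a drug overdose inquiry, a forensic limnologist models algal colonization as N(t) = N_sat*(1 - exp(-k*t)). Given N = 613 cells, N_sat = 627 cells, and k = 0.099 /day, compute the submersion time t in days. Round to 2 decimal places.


PMSI from diatom colonization curve:
N / N_sat = 613 / 627 = 0.977671
1 - N/N_sat = 0.022329
ln(1 - N/N_sat) = -3.801869
t = -ln(1 - N/N_sat) / k = -(-3.801869) / 0.099 = 38.40 days

38.40


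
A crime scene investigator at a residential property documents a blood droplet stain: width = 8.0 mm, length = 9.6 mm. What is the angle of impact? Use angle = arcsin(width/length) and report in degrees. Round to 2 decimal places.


Blood spatter impact angle calculation:
width / length = 8.0 / 9.6 = 0.833333
angle = arcsin(0.833333)
angle = 56.44 degrees

56.44


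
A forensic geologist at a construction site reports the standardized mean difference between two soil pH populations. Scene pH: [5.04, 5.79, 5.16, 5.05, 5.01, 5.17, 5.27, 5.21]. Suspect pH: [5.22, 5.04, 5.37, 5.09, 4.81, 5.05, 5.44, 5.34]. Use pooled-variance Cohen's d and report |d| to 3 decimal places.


Pooled-variance Cohen's d for soil pH comparison:
Scene mean = 41.7 / 8 = 5.2125
Suspect mean = 41.36 / 8 = 5.17
Scene sample variance s_s^2 = 0.06265
Suspect sample variance s_c^2 = 0.044514
Pooled variance = ((n_s-1)*s_s^2 + (n_c-1)*s_c^2) / (n_s + n_c - 2) = 0.053582
Pooled SD = sqrt(0.053582) = 0.231478
Mean difference = 0.0425
|d| = |0.0425| / 0.231478 = 0.184

0.184


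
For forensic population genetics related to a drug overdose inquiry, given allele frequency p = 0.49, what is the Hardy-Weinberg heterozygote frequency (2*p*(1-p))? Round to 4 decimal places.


Hardy-Weinberg heterozygote frequency:
q = 1 - p = 1 - 0.49 = 0.51
2pq = 2 * 0.49 * 0.51 = 0.4998

0.4998


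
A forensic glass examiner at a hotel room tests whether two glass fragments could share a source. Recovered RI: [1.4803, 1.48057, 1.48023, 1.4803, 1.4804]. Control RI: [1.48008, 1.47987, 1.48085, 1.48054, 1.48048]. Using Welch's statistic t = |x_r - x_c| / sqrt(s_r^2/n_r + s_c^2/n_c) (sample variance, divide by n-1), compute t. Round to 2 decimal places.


Welch's t-criterion for glass RI comparison:
Recovered mean = sum / n_r = 7.4018 / 5 = 1.48036
Control mean = sum / n_c = 7.40182 / 5 = 1.480364
Recovered sample variance s_r^2 = 1.745e-08
Control sample variance s_c^2 = 1.5133e-07
Welch SE (unpooled) = sqrt(s_r^2/n_r + s_c^2/n_c) = sqrt(3.49e-09 + 3.0266e-08) = sqrt(3.3756e-08) = 0.000183728
|mean_r - mean_c| = 4e-06
t = 4e-06 / 0.000183728 = 0.02

0.02


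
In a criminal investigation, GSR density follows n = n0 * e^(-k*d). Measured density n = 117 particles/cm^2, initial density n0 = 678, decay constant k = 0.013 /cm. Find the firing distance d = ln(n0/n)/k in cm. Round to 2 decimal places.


GSR distance calculation:
n0/n = 678 / 117 = 5.794872
ln(n0/n) = 1.756973
d = 1.756973 / 0.013 = 135.15 cm

135.15


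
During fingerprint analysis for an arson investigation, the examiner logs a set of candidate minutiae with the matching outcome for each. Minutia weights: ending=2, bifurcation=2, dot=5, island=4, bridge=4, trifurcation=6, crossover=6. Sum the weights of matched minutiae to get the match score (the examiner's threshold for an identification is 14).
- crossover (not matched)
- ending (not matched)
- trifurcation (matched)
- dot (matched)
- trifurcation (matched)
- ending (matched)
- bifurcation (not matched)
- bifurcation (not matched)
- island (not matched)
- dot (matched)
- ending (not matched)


Weighted minutiae match score:
  crossover: not matched, +0
  ending: not matched, +0
  trifurcation: matched, +6 (running total 6)
  dot: matched, +5 (running total 11)
  trifurcation: matched, +6 (running total 17)
  ending: matched, +2 (running total 19)
  bifurcation: not matched, +0
  bifurcation: not matched, +0
  island: not matched, +0
  dot: matched, +5 (running total 24)
  ending: not matched, +0
Total score = 24
Threshold = 14; verdict = identification

24


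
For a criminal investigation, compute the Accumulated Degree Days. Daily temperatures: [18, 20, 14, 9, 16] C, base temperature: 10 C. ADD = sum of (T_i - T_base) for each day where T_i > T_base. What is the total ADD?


Computing ADD day by day:
Day 1: max(0, 18 - 10) = 8
Day 2: max(0, 20 - 10) = 10
Day 3: max(0, 14 - 10) = 4
Day 4: max(0, 9 - 10) = 0
Day 5: max(0, 16 - 10) = 6
Total ADD = 28

28


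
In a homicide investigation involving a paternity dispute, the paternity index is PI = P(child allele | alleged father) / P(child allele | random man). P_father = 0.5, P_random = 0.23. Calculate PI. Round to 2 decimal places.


Paternity Index calculation:
PI = P(allele|father) / P(allele|random)
PI = 0.5 / 0.23
PI = 2.17

2.17


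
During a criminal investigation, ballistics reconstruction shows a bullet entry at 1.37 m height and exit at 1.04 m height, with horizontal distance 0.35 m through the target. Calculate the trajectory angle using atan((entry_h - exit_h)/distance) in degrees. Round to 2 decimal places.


Bullet trajectory angle:
Height difference = 1.37 - 1.04 = 0.33 m
angle = atan(0.33 / 0.35)
angle = atan(0.942857)
angle = 43.32 degrees

43.32


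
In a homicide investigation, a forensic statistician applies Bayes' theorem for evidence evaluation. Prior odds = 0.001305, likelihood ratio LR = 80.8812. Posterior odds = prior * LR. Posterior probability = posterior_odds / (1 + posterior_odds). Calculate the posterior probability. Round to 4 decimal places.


Bayesian evidence evaluation:
Posterior odds = prior_odds * LR = 0.001305 * 80.8812 = 0.10555
Posterior probability = posterior_odds / (1 + posterior_odds)
= 0.10555 / (1 + 0.10555)
= 0.10555 / 1.10555
= 0.0955

0.0955


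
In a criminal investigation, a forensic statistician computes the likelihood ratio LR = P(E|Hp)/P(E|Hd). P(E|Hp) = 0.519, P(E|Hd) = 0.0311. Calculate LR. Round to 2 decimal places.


Likelihood ratio calculation:
LR = P(E|Hp) / P(E|Hd)
LR = 0.519 / 0.0311
LR = 16.69

16.69


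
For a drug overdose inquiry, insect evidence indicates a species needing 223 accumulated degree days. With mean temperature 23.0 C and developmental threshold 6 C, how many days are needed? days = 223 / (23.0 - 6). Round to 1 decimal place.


Insect development time:
Effective temperature = avg_temp - T_base = 23.0 - 6 = 17.0 C
Days = ADD / effective_temp = 223 / 17.0 = 13.1 days

13.1


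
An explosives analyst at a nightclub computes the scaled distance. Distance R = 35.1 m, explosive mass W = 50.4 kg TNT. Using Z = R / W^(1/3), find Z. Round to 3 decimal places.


Scaled distance calculation:
W^(1/3) = 50.4^(1/3) = 3.69383
Z = R / W^(1/3) = 35.1 / 3.69383
Z = 9.502 m/kg^(1/3)

9.502


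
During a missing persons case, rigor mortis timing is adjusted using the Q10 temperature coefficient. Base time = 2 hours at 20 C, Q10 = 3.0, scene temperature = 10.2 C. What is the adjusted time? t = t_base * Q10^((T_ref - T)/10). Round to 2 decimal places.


Rigor mortis time adjustment:
Exponent = (T_ref - T_actual) / 10 = (20 - 10.2) / 10 = 0.98
Q10 factor = 3.0^0.98 = 2.9348
t_adjusted = 2 * 2.9348 = 5.87 hours

5.87


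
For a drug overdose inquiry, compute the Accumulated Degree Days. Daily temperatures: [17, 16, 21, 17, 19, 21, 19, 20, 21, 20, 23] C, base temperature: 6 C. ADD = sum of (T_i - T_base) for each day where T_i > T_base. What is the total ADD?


Computing ADD day by day:
Day 1: max(0, 17 - 6) = 11
Day 2: max(0, 16 - 6) = 10
Day 3: max(0, 21 - 6) = 15
Day 4: max(0, 17 - 6) = 11
Day 5: max(0, 19 - 6) = 13
Day 6: max(0, 21 - 6) = 15
Day 7: max(0, 19 - 6) = 13
Day 8: max(0, 20 - 6) = 14
Day 9: max(0, 21 - 6) = 15
Day 10: max(0, 20 - 6) = 14
Day 11: max(0, 23 - 6) = 17
Total ADD = 148

148


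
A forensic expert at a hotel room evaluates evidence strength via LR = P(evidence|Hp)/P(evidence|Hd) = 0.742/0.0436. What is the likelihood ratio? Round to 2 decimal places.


Likelihood ratio calculation:
LR = P(E|Hp) / P(E|Hd)
LR = 0.742 / 0.0436
LR = 17.02

17.02


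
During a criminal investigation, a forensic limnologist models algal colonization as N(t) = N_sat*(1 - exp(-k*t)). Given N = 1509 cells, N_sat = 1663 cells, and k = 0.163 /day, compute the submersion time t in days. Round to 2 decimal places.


PMSI from diatom colonization curve:
N / N_sat = 1509 / 1663 = 0.907396
1 - N/N_sat = 0.092604
ln(1 - N/N_sat) = -2.379423
t = -ln(1 - N/N_sat) / k = -(-2.379423) / 0.163 = 14.60 days

14.60


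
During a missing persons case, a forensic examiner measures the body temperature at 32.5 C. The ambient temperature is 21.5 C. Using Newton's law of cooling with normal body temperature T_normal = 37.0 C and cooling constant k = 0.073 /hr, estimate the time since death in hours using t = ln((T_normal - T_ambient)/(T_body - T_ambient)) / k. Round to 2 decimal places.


Using Newton's law of cooling:
t = ln((T_normal - T_ambient) / (T_body - T_ambient)) / k
T_normal - T_ambient = 15.5
T_body - T_ambient = 11.0
Ratio = 1.409091
ln(ratio) = 0.342945
t = 0.342945 / 0.073 = 4.70 hours

4.70


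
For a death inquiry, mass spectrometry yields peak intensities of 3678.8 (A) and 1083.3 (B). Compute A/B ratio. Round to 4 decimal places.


Spectral peak ratio:
Peak A = 3678.8 counts
Peak B = 1083.3 counts
Ratio = 3678.8 / 1083.3 = 3.3959

3.3959


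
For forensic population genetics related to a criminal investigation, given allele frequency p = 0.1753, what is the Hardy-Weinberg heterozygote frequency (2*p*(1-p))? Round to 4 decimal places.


Hardy-Weinberg heterozygote frequency:
q = 1 - p = 1 - 0.1753 = 0.8247
2pq = 2 * 0.1753 * 0.8247 = 0.2891

0.2891


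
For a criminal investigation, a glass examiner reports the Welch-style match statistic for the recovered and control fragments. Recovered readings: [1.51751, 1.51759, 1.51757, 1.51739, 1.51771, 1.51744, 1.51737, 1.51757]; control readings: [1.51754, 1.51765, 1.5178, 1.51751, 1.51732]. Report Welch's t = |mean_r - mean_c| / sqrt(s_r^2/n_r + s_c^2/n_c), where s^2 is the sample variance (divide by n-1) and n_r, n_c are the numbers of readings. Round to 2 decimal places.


Welch's t-criterion for glass RI comparison:
Recovered mean = sum / n_r = 12.14015 / 8 = 1.5175188
Control mean = sum / n_c = 7.58782 / 5 = 1.517564
Recovered sample variance s_r^2 = 1.31268e-08
Control sample variance s_c^2 = 3.153e-08
Welch SE (unpooled) = sqrt(s_r^2/n_r + s_c^2/n_c) = sqrt(1.64085e-09 + 6.306e-09) = sqrt(7.94685e-09) = 8.91451e-05
|mean_r - mean_c| = 4.525e-05
t = 4.525e-05 / 8.91451e-05 = 0.51

0.51


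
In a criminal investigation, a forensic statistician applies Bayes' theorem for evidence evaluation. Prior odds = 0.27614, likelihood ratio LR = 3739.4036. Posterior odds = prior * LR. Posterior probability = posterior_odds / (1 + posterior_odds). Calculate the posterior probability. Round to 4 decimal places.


Bayesian evidence evaluation:
Posterior odds = prior_odds * LR = 0.27614 * 3739.4036 = 1032.599
Posterior probability = posterior_odds / (1 + posterior_odds)
= 1032.599 / (1 + 1032.599)
= 1032.599 / 1033.599
= 0.9990

0.9990


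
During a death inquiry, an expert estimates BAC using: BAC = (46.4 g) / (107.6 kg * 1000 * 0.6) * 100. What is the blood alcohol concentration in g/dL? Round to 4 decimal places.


Applying the Widmark formula:
BAC = (dose_g / (body_wt * 1000 * r)) * 100
Denominator = 107.6 * 1000 * 0.6 = 64560
BAC = (46.4 / 64560) * 100
BAC = 0.0719 g/dL

0.0719


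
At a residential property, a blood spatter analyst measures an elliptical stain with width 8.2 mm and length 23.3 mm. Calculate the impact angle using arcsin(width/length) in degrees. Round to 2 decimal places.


Blood spatter impact angle calculation:
width / length = 8.2 / 23.3 = 0.351931
angle = arcsin(0.351931)
angle = 20.61 degrees

20.61


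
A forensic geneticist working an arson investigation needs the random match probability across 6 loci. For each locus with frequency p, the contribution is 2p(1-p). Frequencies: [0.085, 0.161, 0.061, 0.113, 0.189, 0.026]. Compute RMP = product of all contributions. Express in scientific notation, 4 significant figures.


Computing RMP for 6 loci:
Locus 1: 2 * 0.085 * 0.915 = 0.15555
Locus 2: 2 * 0.161 * 0.839 = 0.270158
Locus 3: 2 * 0.061 * 0.939 = 0.114558
Locus 4: 2 * 0.113 * 0.887 = 0.200462
Locus 5: 2 * 0.189 * 0.811 = 0.306558
Locus 6: 2 * 0.026 * 0.974 = 0.050648
RMP = 1.498e-05

1.498e-05


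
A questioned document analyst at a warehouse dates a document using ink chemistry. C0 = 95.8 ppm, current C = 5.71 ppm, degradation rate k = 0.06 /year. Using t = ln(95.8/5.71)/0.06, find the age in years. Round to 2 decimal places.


Document age estimation:
C0/C = 95.8 / 5.71 = 16.777583
ln(C0/C) = 2.820044
t = 2.820044 / 0.06 = 47.00 years

47.00


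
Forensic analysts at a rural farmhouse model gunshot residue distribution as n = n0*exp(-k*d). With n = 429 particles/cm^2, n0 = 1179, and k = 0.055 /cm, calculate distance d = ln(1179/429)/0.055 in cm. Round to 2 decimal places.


GSR distance calculation:
n0/n = 1179 / 429 = 2.748252
ln(n0/n) = 1.010965
d = 1.010965 / 0.055 = 18.38 cm

18.38


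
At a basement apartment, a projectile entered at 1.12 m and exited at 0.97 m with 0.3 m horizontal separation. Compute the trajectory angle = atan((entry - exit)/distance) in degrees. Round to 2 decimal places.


Bullet trajectory angle:
Height difference = 1.12 - 0.97 = 0.15 m
angle = atan(0.15 / 0.3)
angle = atan(0.5)
angle = 26.57 degrees

26.57


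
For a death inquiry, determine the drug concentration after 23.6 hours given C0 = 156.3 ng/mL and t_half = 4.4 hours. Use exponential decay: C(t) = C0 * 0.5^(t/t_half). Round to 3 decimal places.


Drug concentration decay:
Number of half-lives = t / t_half = 23.6 / 4.4 = 5.363636
Decay factor = 0.5^5.363636 = 0.0242876
C(t) = 156.3 * 0.0242876 = 3.796 ng/mL

3.796


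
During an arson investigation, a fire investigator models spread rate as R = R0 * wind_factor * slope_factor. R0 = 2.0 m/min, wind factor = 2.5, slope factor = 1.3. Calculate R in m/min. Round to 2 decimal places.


Fire spread rate calculation:
R = R0 * wind_factor * slope_factor
= 2.0 * 2.5 * 1.3
= 5 * 1.3
= 6.50 m/min

6.50


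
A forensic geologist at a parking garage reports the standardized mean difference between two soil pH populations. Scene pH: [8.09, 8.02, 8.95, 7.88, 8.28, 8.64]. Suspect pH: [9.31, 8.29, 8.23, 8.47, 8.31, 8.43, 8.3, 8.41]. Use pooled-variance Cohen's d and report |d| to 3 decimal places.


Pooled-variance Cohen's d for soil pH comparison:
Scene mean = 49.86 / 6 = 8.31
Suspect mean = 67.75 / 8 = 8.46875
Scene sample variance s_s^2 = 0.16736
Suspect sample variance s_c^2 = 0.122184
Pooled variance = ((n_s-1)*s_s^2 + (n_c-1)*s_c^2) / (n_s + n_c - 2) = 0.141007
Pooled SD = sqrt(0.141007) = 0.375509
Mean difference = -0.15875
|d| = |-0.15875| / 0.375509 = 0.423

0.423


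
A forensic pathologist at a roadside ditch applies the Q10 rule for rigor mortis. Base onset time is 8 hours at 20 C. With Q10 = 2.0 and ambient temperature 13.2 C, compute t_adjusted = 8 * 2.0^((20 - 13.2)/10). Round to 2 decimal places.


Rigor mortis time adjustment:
Exponent = (T_ref - T_actual) / 10 = (20 - 13.2) / 10 = 0.68
Q10 factor = 2.0^0.68 = 1.60214
t_adjusted = 8 * 1.60214 = 12.82 hours

12.82


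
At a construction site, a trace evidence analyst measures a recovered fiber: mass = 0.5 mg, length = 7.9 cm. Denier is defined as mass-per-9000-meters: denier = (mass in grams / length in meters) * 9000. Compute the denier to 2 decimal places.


Denier calculation:
Mass in grams = 0.5 mg / 1000 = 0.0005 g
Length in meters = 7.9 cm / 100 = 0.079 m
Linear density = mass / length = 0.0005 / 0.079 = 0.00632911 g/m
Denier = (g/m) * 9000 = 0.00632911 * 9000 = 56.96

56.96


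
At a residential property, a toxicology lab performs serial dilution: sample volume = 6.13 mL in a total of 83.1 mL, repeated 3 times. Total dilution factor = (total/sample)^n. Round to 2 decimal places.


Dilution factor calculation:
Single dilution = V_total / V_sample = 83.1 / 6.13 ≈ 13.556281
Number of dilutions = 3
Total DF = (83.1 / 6.13)^3 (full precision, rounded at the end) = 2491.27

2491.27


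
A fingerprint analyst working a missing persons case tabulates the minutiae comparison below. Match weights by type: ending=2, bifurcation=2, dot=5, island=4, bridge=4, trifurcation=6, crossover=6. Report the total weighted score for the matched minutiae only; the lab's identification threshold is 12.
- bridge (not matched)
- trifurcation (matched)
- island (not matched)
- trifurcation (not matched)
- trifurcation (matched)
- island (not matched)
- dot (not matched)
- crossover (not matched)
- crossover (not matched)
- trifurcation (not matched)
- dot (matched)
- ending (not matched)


Weighted minutiae match score:
  bridge: not matched, +0
  trifurcation: matched, +6 (running total 6)
  island: not matched, +0
  trifurcation: not matched, +0
  trifurcation: matched, +6 (running total 12)
  island: not matched, +0
  dot: not matched, +0
  crossover: not matched, +0
  crossover: not matched, +0
  trifurcation: not matched, +0
  dot: matched, +5 (running total 17)
  ending: not matched, +0
Total score = 17
Threshold = 12; verdict = identification

17


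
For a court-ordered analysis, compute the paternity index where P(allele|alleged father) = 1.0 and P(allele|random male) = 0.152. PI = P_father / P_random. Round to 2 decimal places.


Paternity Index calculation:
PI = P(allele|father) / P(allele|random)
PI = 1.0 / 0.152
PI = 6.58

6.58


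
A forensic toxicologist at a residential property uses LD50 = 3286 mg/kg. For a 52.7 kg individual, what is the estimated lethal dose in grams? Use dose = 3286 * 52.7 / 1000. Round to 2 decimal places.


Lethal dose calculation:
Lethal dose = LD50 * body_weight / 1000
= 3286 * 52.7 / 1000
= 173172.2 / 1000
= 173.17 g

173.17


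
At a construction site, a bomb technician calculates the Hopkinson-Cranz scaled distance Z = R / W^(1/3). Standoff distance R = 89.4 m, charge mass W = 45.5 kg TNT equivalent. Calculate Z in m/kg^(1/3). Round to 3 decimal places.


Scaled distance calculation:
W^(1/3) = 45.5^(1/3) = 3.570018
Z = R / W^(1/3) = 89.4 / 3.570018
Z = 25.042 m/kg^(1/3)

25.042


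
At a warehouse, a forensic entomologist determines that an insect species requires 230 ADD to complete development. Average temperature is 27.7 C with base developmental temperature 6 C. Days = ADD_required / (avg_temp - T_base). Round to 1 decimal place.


Insect development time:
Effective temperature = avg_temp - T_base = 27.7 - 6 = 21.7 C
Days = ADD / effective_temp = 230 / 21.7 = 10.6 days

10.6


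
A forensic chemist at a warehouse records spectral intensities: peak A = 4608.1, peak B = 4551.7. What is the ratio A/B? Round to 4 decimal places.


Spectral peak ratio:
Peak A = 4608.1 counts
Peak B = 4551.7 counts
Ratio = 4608.1 / 4551.7 = 1.0124

1.0124


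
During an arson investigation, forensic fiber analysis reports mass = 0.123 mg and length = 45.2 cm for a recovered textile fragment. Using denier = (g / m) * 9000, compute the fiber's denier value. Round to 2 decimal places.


Denier calculation:
Mass in grams = 0.123 mg / 1000 = 0.000123 g
Length in meters = 45.2 cm / 100 = 0.452 m
Linear density = mass / length = 0.000123 / 0.452 = 0.00027212 g/m
Denier = (g/m) * 9000 = 0.00027212 * 9000 = 2.45

2.45


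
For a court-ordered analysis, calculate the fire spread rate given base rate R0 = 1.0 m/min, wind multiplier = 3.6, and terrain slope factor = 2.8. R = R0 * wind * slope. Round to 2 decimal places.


Fire spread rate calculation:
R = R0 * wind_factor * slope_factor
= 1.0 * 3.6 * 2.8
= 3.6 * 2.8
= 10.08 m/min

10.08


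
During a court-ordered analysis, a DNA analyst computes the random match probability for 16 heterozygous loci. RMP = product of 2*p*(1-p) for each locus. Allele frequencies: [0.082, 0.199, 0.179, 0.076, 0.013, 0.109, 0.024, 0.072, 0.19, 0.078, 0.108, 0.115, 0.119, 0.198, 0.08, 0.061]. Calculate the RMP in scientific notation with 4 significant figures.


Computing RMP for 16 loci:
Locus 1: 2 * 0.082 * 0.918 = 0.150552
Locus 2: 2 * 0.199 * 0.801 = 0.318798
Locus 3: 2 * 0.179 * 0.821 = 0.293918
Locus 4: 2 * 0.076 * 0.924 = 0.140448
Locus 5: 2 * 0.013 * 0.987 = 0.025662
Locus 6: 2 * 0.109 * 0.891 = 0.194238
Locus 7: 2 * 0.024 * 0.976 = 0.046848
Locus 8: 2 * 0.072 * 0.928 = 0.133632
Locus 9: 2 * 0.19 * 0.81 = 0.3078
Locus 10: 2 * 0.078 * 0.922 = 0.143832
Locus 11: 2 * 0.108 * 0.892 = 0.192672
Locus 12: 2 * 0.115 * 0.885 = 0.20355
Locus 13: 2 * 0.119 * 0.881 = 0.209678
Locus 14: 2 * 0.198 * 0.802 = 0.317592
Locus 15: 2 * 0.08 * 0.92 = 0.1472
Locus 16: 2 * 0.061 * 0.939 = 0.114558
RMP = 1.205e-13

1.205e-13


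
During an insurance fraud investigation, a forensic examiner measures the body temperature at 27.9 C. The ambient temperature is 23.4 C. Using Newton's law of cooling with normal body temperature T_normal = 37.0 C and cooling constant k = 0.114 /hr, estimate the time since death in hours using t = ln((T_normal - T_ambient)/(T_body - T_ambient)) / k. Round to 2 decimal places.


Using Newton's law of cooling:
t = ln((T_normal - T_ambient) / (T_body - T_ambient)) / k
T_normal - T_ambient = 13.6
T_body - T_ambient = 4.5
Ratio = 3.022222
ln(ratio) = 1.105992
t = 1.105992 / 0.114 = 9.70 hours

9.70


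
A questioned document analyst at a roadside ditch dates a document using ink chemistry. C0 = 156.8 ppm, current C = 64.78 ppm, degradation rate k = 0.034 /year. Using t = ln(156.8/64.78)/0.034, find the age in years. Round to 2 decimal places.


Document age estimation:
C0/C = 156.8 / 64.78 = 2.4205
ln(C0/C) = 0.883974
t = 0.883974 / 0.034 = 26.00 years

26.00


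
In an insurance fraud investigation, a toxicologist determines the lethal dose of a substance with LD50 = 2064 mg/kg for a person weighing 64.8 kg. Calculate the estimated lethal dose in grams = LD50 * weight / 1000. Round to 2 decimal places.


Lethal dose calculation:
Lethal dose = LD50 * body_weight / 1000
= 2064 * 64.8 / 1000
= 133747.2 / 1000
= 133.75 g

133.75


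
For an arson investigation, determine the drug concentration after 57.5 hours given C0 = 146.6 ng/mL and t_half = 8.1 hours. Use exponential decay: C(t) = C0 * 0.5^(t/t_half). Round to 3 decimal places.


Drug concentration decay:
Number of half-lives = t / t_half = 57.5 / 8.1 = 7.098765
Decay factor = 0.5^7.098765 = 0.00729556
C(t) = 146.6 * 0.00729556 = 1.070 ng/mL

1.070


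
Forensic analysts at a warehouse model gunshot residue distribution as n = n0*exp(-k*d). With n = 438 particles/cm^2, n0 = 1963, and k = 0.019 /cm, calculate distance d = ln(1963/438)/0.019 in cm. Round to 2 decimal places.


GSR distance calculation:
n0/n = 1963 / 438 = 4.481735
ln(n0/n) = 1.50001
d = 1.50001 / 0.019 = 78.95 cm

78.95


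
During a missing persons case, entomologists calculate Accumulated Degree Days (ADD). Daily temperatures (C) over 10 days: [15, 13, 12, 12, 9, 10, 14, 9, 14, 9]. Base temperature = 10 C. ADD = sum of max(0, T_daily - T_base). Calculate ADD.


Computing ADD day by day:
Day 1: max(0, 15 - 10) = 5
Day 2: max(0, 13 - 10) = 3
Day 3: max(0, 12 - 10) = 2
Day 4: max(0, 12 - 10) = 2
Day 5: max(0, 9 - 10) = 0
Day 6: max(0, 10 - 10) = 0
Day 7: max(0, 14 - 10) = 4
Day 8: max(0, 9 - 10) = 0
Day 9: max(0, 14 - 10) = 4
Day 10: max(0, 9 - 10) = 0
Total ADD = 20

20


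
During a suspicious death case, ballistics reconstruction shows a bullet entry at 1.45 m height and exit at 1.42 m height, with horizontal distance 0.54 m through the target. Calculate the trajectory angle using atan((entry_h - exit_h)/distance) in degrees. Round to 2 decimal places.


Bullet trajectory angle:
Height difference = 1.45 - 1.42 = 0.03 m
angle = atan(0.03 / 0.54)
angle = atan(0.055556)
angle = 3.18 degrees

3.18


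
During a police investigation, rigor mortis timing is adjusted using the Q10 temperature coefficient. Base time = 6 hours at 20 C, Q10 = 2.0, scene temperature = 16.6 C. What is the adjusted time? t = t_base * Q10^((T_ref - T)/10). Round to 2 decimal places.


Rigor mortis time adjustment:
Exponent = (T_ref - T_actual) / 10 = (20 - 16.6) / 10 = 0.34
Q10 factor = 2.0^0.34 = 1.26576
t_adjusted = 6 * 1.26576 = 7.59 hours

7.59


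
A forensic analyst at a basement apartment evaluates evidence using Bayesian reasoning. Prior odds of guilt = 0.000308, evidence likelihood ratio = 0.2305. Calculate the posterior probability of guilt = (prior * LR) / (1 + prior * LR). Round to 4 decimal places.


Bayesian evidence evaluation:
Posterior odds = prior_odds * LR = 0.000308 * 0.2305 = 0.000070994
Posterior probability = posterior_odds / (1 + posterior_odds)
= 0.000070994 / (1 + 0.000070994)
= 0.000070994 / 1.000070994
= 0.0001

0.0001


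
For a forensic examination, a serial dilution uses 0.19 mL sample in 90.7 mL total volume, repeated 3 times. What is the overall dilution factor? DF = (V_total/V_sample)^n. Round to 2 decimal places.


Dilution factor calculation:
Single dilution = V_total / V_sample = 90.7 / 0.19 ≈ 477.368421
Number of dilutions = 3
Total DF = (90.7 / 0.19)^3 (full precision, rounded at the end) = 108783006.71

108783006.71


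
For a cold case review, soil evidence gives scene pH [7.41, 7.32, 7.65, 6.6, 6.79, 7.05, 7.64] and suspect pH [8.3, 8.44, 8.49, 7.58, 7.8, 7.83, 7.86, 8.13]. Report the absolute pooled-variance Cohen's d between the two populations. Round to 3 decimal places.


Pooled-variance Cohen's d for soil pH comparison:
Scene mean = 50.46 / 7 = 7.208571
Suspect mean = 64.43 / 8 = 8.05375
Scene sample variance s_s^2 = 0.167448
Suspect sample variance s_c^2 = 0.11177
Pooled variance = ((n_s-1)*s_s^2 + (n_c-1)*s_c^2) / (n_s + n_c - 2) = 0.137467
Pooled SD = sqrt(0.137467) = 0.370765
Mean difference = -0.845179
|d| = |-0.845179| / 0.370765 = 2.280

2.280


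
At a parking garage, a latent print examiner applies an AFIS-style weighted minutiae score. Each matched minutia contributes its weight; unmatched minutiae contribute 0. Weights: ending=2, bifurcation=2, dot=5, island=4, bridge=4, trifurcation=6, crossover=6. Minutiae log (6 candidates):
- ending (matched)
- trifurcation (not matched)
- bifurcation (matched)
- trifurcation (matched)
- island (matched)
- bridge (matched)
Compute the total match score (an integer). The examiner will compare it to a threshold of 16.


Weighted minutiae match score:
  ending: matched, +2 (running total 2)
  trifurcation: not matched, +0
  bifurcation: matched, +2 (running total 4)
  trifurcation: matched, +6 (running total 10)
  island: matched, +4 (running total 14)
  bridge: matched, +4 (running total 18)
Total score = 18
Threshold = 16; verdict = identification

18


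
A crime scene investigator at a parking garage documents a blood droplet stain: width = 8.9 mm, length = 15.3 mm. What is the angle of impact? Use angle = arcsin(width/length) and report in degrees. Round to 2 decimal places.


Blood spatter impact angle calculation:
width / length = 8.9 / 15.3 = 0.581699
angle = arcsin(0.581699)
angle = 35.57 degrees

35.57


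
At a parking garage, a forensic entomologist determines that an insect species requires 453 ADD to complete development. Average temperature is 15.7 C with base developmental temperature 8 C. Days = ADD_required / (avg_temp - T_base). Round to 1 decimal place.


Insect development time:
Effective temperature = avg_temp - T_base = 15.7 - 8 = 7.7 C
Days = ADD / effective_temp = 453 / 7.7 = 58.8 days

58.8


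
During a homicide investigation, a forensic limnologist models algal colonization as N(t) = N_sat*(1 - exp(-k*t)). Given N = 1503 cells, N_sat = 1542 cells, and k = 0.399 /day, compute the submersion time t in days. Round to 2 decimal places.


PMSI from diatom colonization curve:
N / N_sat = 1503 / 1542 = 0.974708
1 - N/N_sat = 0.025292
ln(1 - N/N_sat) = -3.677267
t = -ln(1 - N/N_sat) / k = -(-3.677267) / 0.399 = 9.22 days

9.22


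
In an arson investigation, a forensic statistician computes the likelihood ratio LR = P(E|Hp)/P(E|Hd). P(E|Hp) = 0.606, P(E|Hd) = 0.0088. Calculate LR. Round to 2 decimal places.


Likelihood ratio calculation:
LR = P(E|Hp) / P(E|Hd)
LR = 0.606 / 0.0088
LR = 68.86

68.86


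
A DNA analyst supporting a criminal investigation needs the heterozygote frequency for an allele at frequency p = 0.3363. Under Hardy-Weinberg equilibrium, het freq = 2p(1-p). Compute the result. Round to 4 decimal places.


Hardy-Weinberg heterozygote frequency:
q = 1 - p = 1 - 0.3363 = 0.6637
2pq = 2 * 0.3363 * 0.6637 = 0.4464

0.4464


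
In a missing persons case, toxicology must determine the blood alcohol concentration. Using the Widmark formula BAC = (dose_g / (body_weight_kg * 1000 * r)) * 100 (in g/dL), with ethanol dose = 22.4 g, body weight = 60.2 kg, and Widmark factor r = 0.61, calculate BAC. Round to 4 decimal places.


Applying the Widmark formula:
BAC = (dose_g / (body_wt * 1000 * r)) * 100
Denominator = 60.2 * 1000 * 0.61 = 36722
BAC = (22.4 / 36722) * 100
BAC = 0.0610 g/dL

0.0610


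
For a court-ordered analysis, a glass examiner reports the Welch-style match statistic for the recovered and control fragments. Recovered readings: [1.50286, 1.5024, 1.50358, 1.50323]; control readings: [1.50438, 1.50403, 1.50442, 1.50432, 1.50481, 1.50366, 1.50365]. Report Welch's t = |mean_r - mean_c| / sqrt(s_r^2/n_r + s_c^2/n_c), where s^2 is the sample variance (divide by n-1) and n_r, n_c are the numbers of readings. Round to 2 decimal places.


Welch's t-criterion for glass RI comparison:
Recovered mean = sum / n_r = 6.01207 / 4 = 1.5030175
Control mean = sum / n_c = 10.52927 / 7 = 1.5041814
Recovered sample variance s_r^2 = 2.55892e-07
Control sample variance s_c^2 = 1.81314e-07
Welch SE (unpooled) = sqrt(s_r^2/n_r + s_c^2/n_c) = sqrt(6.39729e-08 + 2.5902e-08) = sqrt(8.98749e-08) = 0.000299791
|mean_r - mean_c| = 0.00116393
t = 0.00116393 / 0.000299791 = 3.88

3.88


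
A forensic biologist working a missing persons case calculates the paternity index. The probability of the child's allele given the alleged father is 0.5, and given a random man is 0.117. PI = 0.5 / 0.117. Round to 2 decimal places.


Paternity Index calculation:
PI = P(allele|father) / P(allele|random)
PI = 0.5 / 0.117
PI = 4.27

4.27


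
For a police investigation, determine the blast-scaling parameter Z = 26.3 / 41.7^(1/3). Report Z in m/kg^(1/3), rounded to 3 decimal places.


Scaled distance calculation:
W^(1/3) = 41.7^(1/3) = 3.467731
Z = R / W^(1/3) = 26.3 / 3.467731
Z = 7.584 m/kg^(1/3)

7.584


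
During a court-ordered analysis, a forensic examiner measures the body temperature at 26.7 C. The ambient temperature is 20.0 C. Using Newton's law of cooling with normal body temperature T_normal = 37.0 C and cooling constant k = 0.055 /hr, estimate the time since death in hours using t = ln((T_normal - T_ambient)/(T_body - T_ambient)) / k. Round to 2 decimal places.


Using Newton's law of cooling:
t = ln((T_normal - T_ambient) / (T_body - T_ambient)) / k
T_normal - T_ambient = 17.0
T_body - T_ambient = 6.7
Ratio = 2.537313
ln(ratio) = 0.931106
t = 0.931106 / 0.055 = 16.93 hours

16.93


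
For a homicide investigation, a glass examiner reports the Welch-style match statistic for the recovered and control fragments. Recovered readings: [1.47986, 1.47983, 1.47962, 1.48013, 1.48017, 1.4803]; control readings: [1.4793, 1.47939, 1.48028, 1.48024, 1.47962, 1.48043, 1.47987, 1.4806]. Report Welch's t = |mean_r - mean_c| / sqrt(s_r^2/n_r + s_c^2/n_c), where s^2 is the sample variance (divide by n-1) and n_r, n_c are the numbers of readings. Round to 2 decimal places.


Welch's t-criterion for glass RI comparison:
Recovered mean = sum / n_r = 8.87991 / 6 = 1.479985
Control mean = sum / n_c = 11.83973 / 8 = 1.4799662
Recovered sample variance s_r^2 = 6.547e-08
Control sample variance s_c^2 = 2.4217e-07
Welch SE (unpooled) = sqrt(s_r^2/n_r + s_c^2/n_c) = sqrt(1.09117e-08 + 3.02712e-08) = sqrt(4.11829e-08) = 0.000202936
|mean_r - mean_c| = 1.875e-05
t = 1.875e-05 / 0.000202936 = 0.09

0.09


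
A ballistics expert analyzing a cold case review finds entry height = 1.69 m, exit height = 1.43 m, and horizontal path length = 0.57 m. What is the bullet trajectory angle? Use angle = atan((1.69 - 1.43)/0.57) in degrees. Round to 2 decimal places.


Bullet trajectory angle:
Height difference = 1.69 - 1.43 = 0.26 m
angle = atan(0.26 / 0.57)
angle = atan(0.45614)
angle = 24.52 degrees

24.52


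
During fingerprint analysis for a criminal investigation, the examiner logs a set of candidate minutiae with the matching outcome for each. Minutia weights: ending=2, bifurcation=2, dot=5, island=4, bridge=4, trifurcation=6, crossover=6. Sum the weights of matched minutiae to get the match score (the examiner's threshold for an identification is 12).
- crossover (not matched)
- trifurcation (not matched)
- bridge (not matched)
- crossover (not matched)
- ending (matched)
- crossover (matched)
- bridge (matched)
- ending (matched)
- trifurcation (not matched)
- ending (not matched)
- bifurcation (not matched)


Weighted minutiae match score:
  crossover: not matched, +0
  trifurcation: not matched, +0
  bridge: not matched, +0
  crossover: not matched, +0
  ending: matched, +2 (running total 2)
  crossover: matched, +6 (running total 8)
  bridge: matched, +4 (running total 12)
  ending: matched, +2 (running total 14)
  trifurcation: not matched, +0
  ending: not matched, +0
  bifurcation: not matched, +0
Total score = 14
Threshold = 12; verdict = identification

14


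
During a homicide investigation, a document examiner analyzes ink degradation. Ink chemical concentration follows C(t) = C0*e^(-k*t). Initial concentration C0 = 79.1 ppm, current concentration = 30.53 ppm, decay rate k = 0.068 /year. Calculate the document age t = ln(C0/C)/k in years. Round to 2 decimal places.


Document age estimation:
C0/C = 79.1 / 30.53 = 2.590894
ln(C0/C) = 0.952003
t = 0.952003 / 0.068 = 14.00 years

14.00


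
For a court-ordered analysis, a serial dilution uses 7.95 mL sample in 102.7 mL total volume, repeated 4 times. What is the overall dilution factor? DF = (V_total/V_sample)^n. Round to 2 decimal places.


Dilution factor calculation:
Single dilution = V_total / V_sample = 102.7 / 7.95 ≈ 12.918239
Number of dilutions = 4
Total DF = (102.7 / 7.95)^4 (full precision, rounded at the end) = 27849.23

27849.23
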